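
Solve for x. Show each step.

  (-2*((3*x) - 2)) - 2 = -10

Step 1. [(-2*((3*x) - 2)) - 2 = -10] -2 is outermost — add 2 both sides, so sub: -2*((3*x) - 2) = -8.
Step 2. [-2*((3*x) - 2) = -8] leading coefficient -2: divide by -2, so div: (3*x) - 2 = 4.
Step 3. [(3*x) - 2 = 4] -2 is outermost — add 2 both sides. So sub: 3*x = 6.
Step 4. [3*x = 6] 3 out front; divide by 3. So div: x = 2.

Answer: x ∈ {2}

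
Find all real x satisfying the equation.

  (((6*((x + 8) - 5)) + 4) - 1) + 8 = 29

Step 1. [(((6*((x + 8) - 5)) + 4) - 1) + 8 = 29] peel the +8: subtract 8 from each side ⇒ sub: ((6*((x + 8) - 5)) + 4) - 1 = 21.
Step 2. [((6*((x + 8) - 5)) + 4) - 1 = 21] the outer -1 inverts by adding 1 ⇒ sub: (6*((x + 8) - 5)) + 4 = 22.
Step 3. [(6*((x + 8) - 5)) + 4 = 22] the outer +4 inverts by subtracting 4. So sub: 6*((x + 8) - 5) = 18.
Step 4. [6*((x + 8) - 5) = 18] leading coefficient 6: divide by 6. So div: (x + 8) - 5 = 3.
Step 5. [(x + 8) - 5 = 3] add 5: x sits inside (… - 5). So sub: x + 8 = 8.
Step 6. [x + 8 = 8] the outer +8 inverts by subtracting 8 ⇒ sub: x = 0.

Answer: x ∈ {0}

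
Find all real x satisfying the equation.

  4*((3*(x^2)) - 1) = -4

Step 1. [4*((3*(x^2)) - 1) = -4] 4 out front; divide by 4, so div: (3*(x^2)) - 1 = -1.
Step 2. [(3*(x^2)) - 1 = -1] add 1: x sits inside (… - 1), so sub: 3*(x^2) = 0.
Step 3. [3*(x^2) = 0] leading coefficient 3: divide by 3 ⇒ div: x^2 = 0.
Step 4. [x^2 = 0] LHS squared, RHS 0 ≥ 0: apply √ (±) ⇒ sqrt: x = 0.

Answer: x ∈ {0}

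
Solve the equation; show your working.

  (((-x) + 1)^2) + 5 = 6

Step 1. [(((-x) + 1)^2) + 5 = 6] peel the +5: subtract 5 from each side ⇒ sub: ((-x) + 1)^2 = 1.
Step 2. [((-x) + 1)^2 = 1] 1 ≥ 0, LHS is (·)² — take ±√, so sqrt: (-x) + 1 = 1 or -1.
Step 3. [(-x) + 1 = 1 or -1] the outer +1 inverts by subtracting 1. So sub: -x = 0 or -2.
Step 4. [-x = 0 or -2] flip signs both sides ⇒ neg: x = 0 or 2.

Answer: x ∈ {0, 2}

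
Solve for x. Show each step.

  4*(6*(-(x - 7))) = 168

Step 1. [4*(6*(-(x - 7))) = 168] divide by the outer 4 ⇒ div: 6*(-(x - 7)) = 42.
Step 2. [6*(-(x - 7)) = 42] LHS = 6·(…); ÷6 both sides. So div: -(x - 7) = 7.
Step 3. [-(x - 7) = 7] flip signs both sides, so neg: x - 7 = -7.
Step 4. [x - 7 = -7] add 7: x sits inside (… - 7). So sub: x = 0.

Answer: x ∈ {0}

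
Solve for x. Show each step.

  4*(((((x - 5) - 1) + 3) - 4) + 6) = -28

Step 1. [4*(((((x - 5) - 1) + 3) - 4) + 6) = -28] 4·(inner) — divide through by 4 ⇒ div: ((((x - 5) - 1) + 3) - 4) + 6 = -7.
Step 2. [((((x - 5) - 1) + 3) - 4) + 6 = -7] +6 is outermost — subtract 6 both sides, so sub: (((x - 5) - 1) + 3) - 4 = -13.
Step 3. [(((x - 5) - 1) + 3) - 4 = -13] -4 is outermost — add 4 both sides ⇒ sub: ((x - 5) - 1) + 3 = -9.
Step 4. [((x - 5) - 1) + 3 = -9] subtract 3: x sits inside (… + 3), so sub: (x - 5) - 1 = -12.
Step 5. [(x - 5) - 1 = -12] peel the -1: add 1 from each side ⇒ sub: x - 5 = -11.
Step 6. [x - 5 = -11] add 5: x sits inside (… - 5), so sub: x = -6.

Answer: x ∈ {-6}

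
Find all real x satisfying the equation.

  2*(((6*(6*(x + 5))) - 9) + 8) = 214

Step 1. [2*(((6*(6*(x + 5))) - 9) + 8) = 214] 2·(inner) — divide through by 2 ⇒ div: ((6*(6*(x + 5))) - 9) + 8 = 107.
Step 2. [((6*(6*(x + 5))) - 9) + 8 = 107] +8 is outermost — subtract 8 both sides. So sub: (6*(6*(x + 5))) - 9 = 99.
Step 3. [(6*(6*(x + 5))) - 9 = 99] add 9: x sits inside (… - 9) ⇒ sub: 6*(6*(x + 5)) = 108.
Step 4. [6*(6*(x + 5)) = 108] divide by the outer 6, so div: 6*(x + 5) = 18.
Step 5. [6*(x + 5) = 18] LHS = 6·(…); ÷6 both sides. So div: x + 5 = 3.
Step 6. [x + 5 = 3] subtract 5: x sits inside (… + 5), so sub: x = -2.

Answer: x ∈ {-2}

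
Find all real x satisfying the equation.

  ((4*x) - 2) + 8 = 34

Step 1. [((4*x) - 2) + 8 = 34] 8 comes off first (subtract 8) ⇒ sub: (4*x) - 2 = 26.
Step 2. [(4*x) - 2 = 26] -2 is outermost — add 2 both sides. So sub: 4*x = 28.
Step 3. [4*x = 28] 4·(inner) — divide through by 4 ⇒ div: x = 7.

Answer: x ∈ {7}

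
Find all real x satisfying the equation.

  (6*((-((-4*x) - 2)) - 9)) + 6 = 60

Step 1. [(6*((-((-4*x) - 2)) - 9)) + 6 = 60] the outer +6 inverts by subtracting 6, so sub: 6*((-((-4*x) - 2)) - 9) = 54.
Step 2. [6*((-((-4*x) - 2)) - 9) = 54] divide by the outer 6 ⇒ div: (-((-4*x) - 2)) - 9 = 9.
Step 3. [(-((-4*x) - 2)) - 9 = 9] 9 comes off first (add 9), so sub: -((-4*x) - 2) = 18.
Step 4. [-((-4*x) - 2) = 18] leading − — multiply by −1. So neg: (-4*x) - 2 = -18.
Step 5. [(-4*x) - 2 = -18] peel the -2: add 2 from each side, so sub: -4*x = -16.
Step 6. [-4*x = -16] -4·(inner) — divide through by -4, so div: x = 4.

Answer: x ∈ {4}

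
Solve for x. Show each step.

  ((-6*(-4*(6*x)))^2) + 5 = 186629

Step 1. [((-6*(-4*(6*x)))^2) + 5 = 186629] 5 comes off first (subtract 5) ⇒ sub: (-6*(-4*(6*x)))^2 = 186624.
Step 2. [(-6*(-4*(6*x)))^2 = 186624] 186624 ≥ 0, LHS is (·)² — take ±√. So sqrt: -6*(-4*(6*x)) = 432 or -432.
Step 3. [-6*(-4*(6*x)) = 432 or -432] leading coefficient -6: divide by -6 ⇒ div: -4*(6*x) = -72 or 72.
Step 4. [-4*(6*x) = -72 or 72] -4 out front; divide by -4, so div: 6*x = 18 or -18.
Step 5. [6*x = 18 or -18] divide by the outer 6 ⇒ div: x = 3 or -3.

Answer: x ∈ {-3, 3}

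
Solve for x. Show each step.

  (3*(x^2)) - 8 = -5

Step 1. [(3*(x^2)) - 8 = -5] 8 comes off first (add 8). So sub: 3*(x^2) = 3.
Step 2. [3*(x^2) = 3] divide by the outer 3. So div: x^2 = 1.
Step 3. [x^2 = 1] √ both sides: 1 ≥ 0 gives two branches. So sqrt: x = 1 or -1.

Answer: x ∈ {-1, 1}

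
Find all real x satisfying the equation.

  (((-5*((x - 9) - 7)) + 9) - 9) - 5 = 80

Step 1. [(((-5*((x - 9) - 7)) + 9) - 9) - 5 = 80] -5 is outermost — add 5 both sides, so sub: ((-5*((x - 9) - 7)) + 9) - 9 = 85.
Step 2. [((-5*((x - 9) - 7)) + 9) - 9 = 85] -9 is outermost — add 9 both sides, so sub: (-5*((x - 9) - 7)) + 9 = 94.
Step 3. [(-5*((x - 9) - 7)) + 9 = 94] subtract 9: x sits inside (… + 9). So sub: -5*((x - 9) - 7) = 85.
Step 4. [-5*((x - 9) - 7) = 85] divide by the outer -5 ⇒ div: (x - 9) - 7 = -17.
Step 5. [(x - 9) - 7 = -17] 7 comes off first (add 7), so sub: x - 9 = -10.
Step 6. [x - 9 = -10] peel the -9: add 9 from each side ⇒ sub: x = -1.

Answer: x ∈ {-1}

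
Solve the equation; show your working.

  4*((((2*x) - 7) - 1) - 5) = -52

Step 1. [4*((((2*x) - 7) - 1) - 5) = -52] leading coefficient 4: divide by 4 ⇒ div: (((2*x) - 7) - 1) - 5 = -13.
Step 2. [(((2*x) - 7) - 1) - 5 = -13] add 5: x sits inside (… - 5). So sub: ((2*x) - 7) - 1 = -8.
Step 3. [((2*x) - 7) - 1 = -8] the outer -1 inverts by adding 1 ⇒ sub: (2*x) - 7 = -7.
Step 4. [(2*x) - 7 = -7] peel the -7: add 7 from each side. So sub: 2*x = 0.
Step 5. [2*x = 0] LHS = 2·(…); ÷2 both sides, so div: x = 0.

Answer: x ∈ {0}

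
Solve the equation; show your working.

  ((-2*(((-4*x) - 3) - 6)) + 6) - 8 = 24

Step 1. [((-2*(((-4*x) - 3) - 6)) + 6) - 8 = 24] add 8: x sits inside (… - 8), so sub: (-2*(((-4*x) - 3) - 6)) + 6 = 32.
Step 2. [(-2*(((-4*x) - 3) - 6)) + 6 = 32] 6 comes off first (subtract 6) ⇒ sub: -2*(((-4*x) - 3) - 6) = 26.
Step 3. [-2*(((-4*x) - 3) - 6) = 26] -2 out front; divide by -2. So div: ((-4*x) - 3) - 6 = -13.
Step 4. [((-4*x) - 3) - 6 = -13] the outer -6 inverts by adding 6. So sub: (-4*x) - 3 = -7.
Step 5. [(-4*x) - 3 = -7] the outer -3 inverts by adding 3 ⇒ sub: -4*x = -4.
Step 6. [-4*x = -4] LHS = -4·(…); ÷-4 both sides, so div: x = 1.

Answer: x ∈ {1}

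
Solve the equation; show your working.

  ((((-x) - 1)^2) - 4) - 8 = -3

Step 1. [((((-x) - 1)^2) - 4) - 8 = -3] peel the -8: add 8 from each side. So sub: (((-x) - 1)^2) - 4 = 5.
Step 2. [(((-x) - 1)^2) - 4 = 5] add 4: x sits inside (… - 4) ⇒ sub: ((-x) - 1)^2 = 9.
Step 3. [((-x) - 1)^2 = 9] √ both sides: 9 ≥ 0 gives two branches ⇒ sqrt: (-x) - 1 = 3 or -3.
Step 4. [(-x) - 1 = 3 or -3] add 1: x sits inside (… - 1) ⇒ sub: -x = 4 or -2.
Step 5. [-x = 4 or -2] LHS negated; negate both sides, so neg: x = -4 or 2.

Answer: x ∈ {-4, 2}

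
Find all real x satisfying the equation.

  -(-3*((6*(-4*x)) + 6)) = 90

Step 1. [-(-3*((6*(-4*x)) + 6)) = 90] leading − — multiply by −1 ⇒ neg: -3*((6*(-4*x)) + 6) = -90.
Step 2. [-3*((6*(-4*x)) + 6) = -90] -3 out front; divide by -3. So div: (6*(-4*x)) + 6 = 30.
Step 3. [(6*(-4*x)) + 6 = 30] the outer +6 inverts by subtracting 6, so sub: 6*(-4*x) = 24.
Step 4. [6*(-4*x) = 24] divide by the outer 6 ⇒ div: -4*x = 4.
Step 5. [-4*x = 4] divide by the outer -4 ⇒ div: x = -1.

Answer: x ∈ {-1}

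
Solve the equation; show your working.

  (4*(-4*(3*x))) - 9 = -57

Step 1. [(4*(-4*(3*x))) - 9 = -57] peel the -9: add 9 from each side, so sub: 4*(-4*(3*x)) = -48.
Step 2. [4*(-4*(3*x)) = -48] 4 out front; divide by 4, so div: -4*(3*x) = -12.
Step 3. [-4*(3*x) = -12] -4 out front; divide by -4. So div: 3*x = 3.
Step 4. [3*x = 3] leading coefficient 3: divide by 3 ⇒ div: x = 1.

Answer: x ∈ {1}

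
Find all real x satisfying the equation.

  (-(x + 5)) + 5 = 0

Step 1. [(-(x + 5)) + 5 = 0] the outer +5 inverts by subtracting 5, so sub: -(x + 5) = -5.
Step 2. [-(x + 5) = -5] flip signs both sides. So neg: x + 5 = 5.
Step 3. [x + 5 = 5] 5 comes off first (subtract 5). So sub: x = 0.

Answer: x ∈ {0}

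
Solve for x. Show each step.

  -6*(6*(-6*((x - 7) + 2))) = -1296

Step 1. [-6*(6*(-6*((x - 7) + 2))) = -1296] divide by the outer -6 ⇒ div: 6*(-6*((x - 7) + 2)) = 216.
Step 2. [6*(-6*((x - 7) + 2)) = 216] LHS = 6·(…); ÷6 both sides, so div: -6*((x - 7) + 2) = 36.
Step 3. [-6*((x - 7) + 2) = 36] LHS = -6·(…); ÷-6 both sides ⇒ div: (x - 7) + 2 = -6.
Step 4. [(x - 7) + 2 = -6] 2 comes off first (subtract 2), so sub: x - 7 = -8.
Step 5. [x - 7 = -8] the outer -7 inverts by adding 7 ⇒ sub: x = -1.

Answer: x ∈ {-1}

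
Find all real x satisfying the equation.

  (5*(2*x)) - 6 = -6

Step 1. [(5*(2*x)) - 6 = -6] 6 comes off first (add 6) ⇒ sub: 5*(2*x) = 0.
Step 2. [5*(2*x) = 0] leading coefficient 5: divide by 5 ⇒ div: 2*x = 0.
Step 3. [2*x = 0] LHS = 2·(…); ÷2 both sides. So div: x = 0.

Answer: x ∈ {0}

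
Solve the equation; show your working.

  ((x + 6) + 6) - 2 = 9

Step 1. [((x + 6) + 6) - 2 = 9] the outer -2 inverts by adding 2. So sub: (x + 6) + 6 = 11.
Step 2. [(x + 6) + 6 = 11] +6 is outermost — subtract 6 both sides. So sub: x + 6 = 5.
Step 3. [x + 6 = 5] the outer +6 inverts by subtracting 6 ⇒ sub: x = -1.

Answer: x ∈ {-1}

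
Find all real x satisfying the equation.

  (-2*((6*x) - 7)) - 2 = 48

Step 1. [(-2*((6*x) - 7)) - 2 = 48] -2 divides every term; factor it out ⇒ factor: ((6*x) - 7) + 1 = -24.
Step 2. [((6*x) - 7) + 1 = -24] peel the +1: subtract 1 from each side. So sub: (6*x) - 7 = -25.
Step 3. [(6*x) - 7 = -25] the outer -7 inverts by adding 7 ⇒ sub: 6*x = -18.
Step 4. [6*x = -18] LHS = 6·(…); ÷6 both sides ⇒ div: x = -3.

Answer: x ∈ {-3}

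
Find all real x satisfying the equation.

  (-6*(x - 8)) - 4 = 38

Step 1. [(-6*(x - 8)) - 4 = 38] peel the -4: add 4 from each side. So sub: -6*(x - 8) = 42.
Step 2. [-6*(x - 8) = 42] LHS = -6·(…); ÷-6 both sides. So div: x - 8 = -7.
Step 3. [x - 8 = -7] peel the -8: add 8 from each side ⇒ sub: x = 1.

Answer: x ∈ {1}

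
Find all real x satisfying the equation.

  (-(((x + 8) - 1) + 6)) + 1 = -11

Step 1. [(-(((x + 8) - 1) + 6)) + 1 = -11] the outer +1 inverts by subtracting 1 ⇒ sub: -(((x + 8) - 1) + 6) = -12.
Step 2. [-(((x + 8) - 1) + 6) = -12] LHS negated; negate both sides ⇒ neg: ((x + 8) - 1) + 6 = 12.
Step 3. [((x + 8) - 1) + 6 = 12] peel the +6: subtract 6 from each side, so sub: (x + 8) - 1 = 6.
Step 4. [(x + 8) - 1 = 6] add 1: x sits inside (… - 1). So sub: x + 8 = 7.
Step 5. [x + 8 = 7] subtract 8: x sits inside (… + 8) ⇒ sub: x = -1.

Answer: x ∈ {-1}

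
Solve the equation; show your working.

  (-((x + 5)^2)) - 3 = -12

Step 1. [(-((x + 5)^2)) - 3 = -12] -3 is outermost — add 3 both sides, so sub: -((x + 5)^2) = -9.
Step 2. [-((x + 5)^2) = -9] flip signs both sides. So neg: (x + 5)^2 = 9.
Step 3. [(x + 5)^2 = 9] √ both sides: 9 ≥ 0 gives two branches ⇒ sqrt: x + 5 = 3 or -3.
Step 4. [x + 5 = 3 or -3] +5 is outermost — subtract 5 both sides ⇒ sub: x = -2 or -8.

Answer: x ∈ {-8, -2}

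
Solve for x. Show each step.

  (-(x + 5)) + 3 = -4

Step 1. [(-(x + 5)) + 3 = -4] peel the +3: subtract 3 from each side. So sub: -(x + 5) = -7.
Step 2. [-(x + 5) = -7] leading − — multiply by −1, so neg: x + 5 = 7.
Step 3. [x + 5 = 7] subtract 5: x sits inside (… + 5). So sub: x = 2.

Answer: x ∈ {2}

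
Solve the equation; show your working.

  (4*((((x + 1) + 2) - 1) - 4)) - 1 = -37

Step 1. [(4*((((x + 1) + 2) - 1) - 4)) - 1 = -37] -1 is outermost — add 1 both sides. So sub: 4*((((x + 1) + 2) - 1) - 4) = -36.
Step 2. [4*((((x + 1) + 2) - 1) - 4) = -36] 4·(inner) — divide through by 4, so div: (((x + 1) + 2) - 1) - 4 = -9.
Step 3. [(((x + 1) + 2) - 1) - 4 = -9] -4 is outermost — add 4 both sides ⇒ sub: ((x + 1) + 2) - 1 = -5.
Step 4. [((x + 1) + 2) - 1 = -5] peel the -1: add 1 from each side ⇒ sub: (x + 1) + 2 = -4.
Step 5. [(x + 1) + 2 = -4] 2 comes off first (subtract 2), so sub: x + 1 = -6.
Step 6. [x + 1 = -6] peel the +1: subtract 1 from each side. So sub: x = -7.

Answer: x ∈ {-7}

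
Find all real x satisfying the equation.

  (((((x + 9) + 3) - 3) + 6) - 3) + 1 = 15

Step 1. [(((((x + 9) + 3) - 3) + 6) - 3) + 1 = 15] 1 comes off first (subtract 1) ⇒ sub: ((((x + 9) + 3) - 3) + 6) - 3 = 14.
Step 2. [((((x + 9) + 3) - 3) + 6) - 3 = 14] peel the -3: add 3 from each side ⇒ sub: (((x + 9) + 3) - 3) + 6 = 17.
Step 3. [(((x + 9) + 3) - 3) + 6 = 17] +6 is outermost — subtract 6 both sides, so sub: ((x + 9) + 3) - 3 = 11.
Step 4. [((x + 9) + 3) - 3 = 11] add 3: x sits inside (… - 3), so sub: (x + 9) + 3 = 14.
Step 5. [(x + 9) + 3 = 14] the outer +3 inverts by subtracting 3 ⇒ sub: x + 9 = 11.
Step 6. [x + 9 = 11] peel the +9: subtract 9 from each side. So sub: x = 2.

Answer: x ∈ {2}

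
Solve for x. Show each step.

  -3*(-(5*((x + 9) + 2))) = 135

Step 1. [-3*(-(5*((x + 9) + 2))) = 135] divide by the outer -3 ⇒ div: -(5*((x + 9) + 2)) = -45.
Step 2. [-(5*((x + 9) + 2)) = -45] leading − — multiply by −1, so neg: 5*((x + 9) + 2) = 45.
Step 3. [5*((x + 9) + 2) = 45] 5 out front; divide by 5 ⇒ div: (x + 9) + 2 = 9.
Step 4. [(x + 9) + 2 = 9] peel the +2: subtract 2 from each side. So sub: x + 9 = 7.
Step 5. [x + 9 = 7] +9 is outermost — subtract 9 both sides, so sub: x = -2.

Answer: x ∈ {-2}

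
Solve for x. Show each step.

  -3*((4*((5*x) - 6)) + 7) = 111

Step 1. [-3*((4*((5*x) - 6)) + 7) = 111] LHS = -3·(…); ÷-3 both sides, so div: (4*((5*x) - 6)) + 7 = -37.
Step 2. [(4*((5*x) - 6)) + 7 = -37] subtract 7: x sits inside (… + 7) ⇒ sub: 4*((5*x) - 6) = -44.
Step 3. [4*((5*x) - 6) = -44] 4 out front; divide by 4. So div: (5*x) - 6 = -11.
Step 4. [(5*x) - 6 = -11] add 6: x sits inside (… - 6). So sub: 5*x = -5.
Step 5. [5*x = -5] 5 out front; divide by 5. So div: x = -1.

Answer: x ∈ {-1}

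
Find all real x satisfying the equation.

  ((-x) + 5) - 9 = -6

Step 1. [((-x) + 5) - 9 = -6] -9 is outermost — add 9 both sides, so sub: (-x) + 5 = 3.
Step 2. [(-x) + 5 = 3] subtract 5: x sits inside (… + 5). So sub: -x = -2.
Step 3. [-x = -2] flip signs both sides, so neg: x = 2.

Answer: x ∈ {2}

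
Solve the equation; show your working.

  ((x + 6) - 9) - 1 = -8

Step 1. [((x + 6) - 9) - 1 = -8] peel the -1: add 1 from each side. So sub: (x + 6) - 9 = -7.
Step 2. [(x + 6) - 9 = -7] add 9: x sits inside (… - 9) ⇒ sub: x + 6 = 2.
Step 3. [x + 6 = 2] +6 is outermost — subtract 6 both sides, so sub: x = -4.

Answer: x ∈ {-4}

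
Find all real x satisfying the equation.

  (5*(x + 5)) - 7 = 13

Step 1. [(5*(x + 5)) - 7 = 13] -7 is outermost — add 7 both sides. So sub: 5*(x + 5) = 20.
Step 2. [5*(x + 5) = 20] 5 out front; divide by 5. So div: x + 5 = 4.
Step 3. [x + 5 = 4] the outer +5 inverts by subtracting 5. So sub: x = -1.

Answer: x ∈ {-1}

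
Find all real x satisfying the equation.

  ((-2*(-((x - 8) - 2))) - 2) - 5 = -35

Step 1. [((-2*(-((x - 8) - 2))) - 2) - 5 = -35] -5 is outermost — add 5 both sides ⇒ sub: (-2*(-((x - 8) - 2))) - 2 = -30.
Step 2. [(-2*(-((x - 8) - 2))) - 2 = -30] peel the -2: add 2 from each side, so sub: -2*(-((x - 8) - 2)) = -28.
Step 3. [-2*(-((x - 8) - 2)) = -28] divide by the outer -2 ⇒ div: -((x - 8) - 2) = 14.
Step 4. [-((x - 8) - 2) = 14] leading − — multiply by −1. So neg: (x - 8) - 2 = -14.
Step 5. [(x - 8) - 2 = -14] the outer -2 inverts by adding 2, so sub: x - 8 = -12.
Step 6. [x - 8 = -12] -8 is outermost — add 8 both sides, so sub: x = -4.

Answer: x ∈ {-4}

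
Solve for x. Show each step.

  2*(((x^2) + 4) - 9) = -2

Step 1. [2*(((x^2) + 4) - 9) = -2] leading coefficient 2: divide by 2 ⇒ div: ((x^2) + 4) - 9 = -1.
Step 2. [((x^2) + 4) - 9 = -1] peel the -9: add 9 from each side ⇒ sub: (x^2) + 4 = 8.
Step 3. [(x^2) + 4 = 8] peel the +4: subtract 4 from each side, so sub: x^2 = 4.
Step 4. [x^2 = 4] √ both sides: 4 ≥ 0 gives two branches ⇒ sqrt: x = 2 or -2.

Answer: x ∈ {-2, 2}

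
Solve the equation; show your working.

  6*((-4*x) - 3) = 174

Step 1. [6*((-4*x) - 3) = 174] 6·(inner) — divide through by 6. So div: (-4*x) - 3 = 29.
Step 2. [(-4*x) - 3 = 29] add 3: x sits inside (… - 3). So sub: -4*x = 32.
Step 3. [-4*x = 32] LHS = -4·(…); ÷-4 both sides. So div: x = -8.

Answer: x ∈ {-8}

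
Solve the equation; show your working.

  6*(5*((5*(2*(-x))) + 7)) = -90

Step 1. [6*(5*((5*(2*(-x))) + 7)) = -90] divide by the outer 6 ⇒ div: 5*((5*(2*(-x))) + 7) = -15.
Step 2. [5*((5*(2*(-x))) + 7) = -15] 5·(inner) — divide through by 5, so div: (5*(2*(-x))) + 7 = -3.
Step 3. [(5*(2*(-x))) + 7 = -3] the outer +7 inverts by subtracting 7. So sub: 5*(2*(-x)) = -10.
Step 4. [5*(2*(-x)) = -10] leading coefficient 5: divide by 5. So div: 2*(-x) = -2.
Step 5. [2*(-x) = -2] LHS = 2·(…); ÷2 both sides. So div: -x = -1.
Step 6. [-x = -1] flip signs both sides. So neg: x = 1.

Answer: x ∈ {1}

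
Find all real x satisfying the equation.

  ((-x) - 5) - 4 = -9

Step 1. [((-x) - 5) - 4 = -9] -4 is outermost — add 4 both sides. So sub: (-x) - 5 = -5.
Step 2. [(-x) - 5 = -5] add 5: x sits inside (… - 5). So sub: -x = 0.
Step 3. [-x = 0] leading − — multiply by −1. So neg: x = 0.

Answer: x ∈ {0}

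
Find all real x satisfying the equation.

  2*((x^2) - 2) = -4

Step 1. [2*((x^2) - 2) = -4] 2 out front; divide by 2 ⇒ div: (x^2) - 2 = -2.
Step 2. [(x^2) - 2 = -2] peel the -2: add 2 from each side. So sub: x^2 = 0.
Step 3. [x^2 = 0] LHS squared, RHS 0 ≥ 0: apply √ (±). So sqrt: x = 0.

Answer: x ∈ {0}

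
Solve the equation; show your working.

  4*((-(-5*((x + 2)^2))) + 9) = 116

Step 1. [4*((-(-5*((x + 2)^2))) + 9) = 116] 4·(inner) — divide through by 4 ⇒ div: (-(-5*((x + 2)^2))) + 9 = 29.
Step 2. [(-(-5*((x + 2)^2))) + 9 = 29] +9 is outermost — subtract 9 both sides. So sub: -(-5*((x + 2)^2)) = 20.
Step 3. [-(-5*((x + 2)^2)) = 20] flip signs both sides. So neg: -5*((x + 2)^2) = -20.
Step 4. [-5*((x + 2)^2) = -20] -5·(inner) — divide through by -5 ⇒ div: (x + 2)^2 = 4.
Step 5. [(x + 2)^2 = 4] √ both sides: 4 ≥ 0 gives two branches ⇒ sqrt: x + 2 = 2 or -2.
Step 6. [x + 2 = 2 or -2] 2 comes off first (subtract 2), so sub: x = 0 or -4.

Answer: x ∈ {-4, 0}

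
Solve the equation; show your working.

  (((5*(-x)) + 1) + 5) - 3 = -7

Step 1. [(((5*(-x)) + 1) + 5) - 3 = -7] 3 comes off first (add 3). So sub: ((5*(-x)) + 1) + 5 = -4.
Step 2. [((5*(-x)) + 1) + 5 = -4] +5 is outermost — subtract 5 both sides. So sub: (5*(-x)) + 1 = -9.
Step 3. [(5*(-x)) + 1 = -9] 1 comes off first (subtract 1) ⇒ sub: 5*(-x) = -10.
Step 4. [5*(-x) = -10] LHS = 5·(…); ÷5 both sides, so div: -x = -2.
Step 5. [-x = -2] flip signs both sides, so neg: x = 2.

Answer: x ∈ {2}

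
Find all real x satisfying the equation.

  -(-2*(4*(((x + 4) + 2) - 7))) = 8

Step 1. [-(-2*(4*(((x + 4) + 2) - 7))) = 8] LHS negated; negate both sides ⇒ neg: -2*(4*(((x + 4) + 2) - 7)) = -8.
Step 2. [-2*(4*(((x + 4) + 2) - 7)) = -8] LHS = -2·(…); ÷-2 both sides ⇒ div: 4*(((x + 4) + 2) - 7) = 4.
Step 3. [4*(((x + 4) + 2) - 7) = 4] leading coefficient 4: divide by 4. So div: ((x + 4) + 2) - 7 = 1.
Step 4. [((x + 4) + 2) - 7 = 1] add 7: x sits inside (… - 7) ⇒ sub: (x + 4) + 2 = 8.
Step 5. [(x + 4) + 2 = 8] subtract 2: x sits inside (… + 2). So sub: x + 4 = 6.
Step 6. [x + 4 = 6] 4 comes off first (subtract 4). So sub: x = 2.

Answer: x ∈ {2}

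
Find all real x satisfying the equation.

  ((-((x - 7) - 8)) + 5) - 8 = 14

Step 1. [((-((x - 7) - 8)) + 5) - 8 = 14] the outer -8 inverts by adding 8, so sub: (-((x - 7) - 8)) + 5 = 22.
Step 2. [(-((x - 7) - 8)) + 5 = 22] +5 is outermost — subtract 5 both sides ⇒ sub: -((x - 7) - 8) = 17.
Step 3. [-((x - 7) - 8) = 17] leading − — multiply by −1, so neg: (x - 7) - 8 = -17.
Step 4. [(x - 7) - 8 = -17] the outer -8 inverts by adding 8. So sub: x - 7 = -9.
Step 5. [x - 7 = -9] -7 is outermost — add 7 both sides, so sub: x = -2.

Answer: x ∈ {-2}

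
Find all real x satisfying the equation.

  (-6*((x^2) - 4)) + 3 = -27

Step 1. [(-6*((x^2) - 4)) + 3 = -27] subtract 3: x sits inside (… + 3) ⇒ sub: -6*((x^2) - 4) = -30.
Step 2. [-6*((x^2) - 4) = -30] leading coefficient -6: divide by -6 ⇒ div: (x^2) - 4 = 5.
Step 3. [(x^2) - 4 = 5] peel the -4: add 4 from each side. So sub: x^2 = 9.
Step 4. [x^2 = 9] LHS squared, RHS 9 ≥ 0: apply √ (±), so sqrt: x = 3 or -3.

Answer: x ∈ {-3, 3}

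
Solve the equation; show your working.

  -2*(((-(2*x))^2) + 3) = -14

Step 1. [-2*(((-(2*x))^2) + 3) = -14] -2 out front; divide by -2. So div: ((-(2*x))^2) + 3 = 7.
Step 2. [((-(2*x))^2) + 3 = 7] subtract 3: x sits inside (… + 3). So sub: (-(2*x))^2 = 4.
Step 3. [(-(2*x))^2 = 4] 4 ≥ 0, LHS is (·)² — take ±√, so sqrt: -(2*x) = 2 or -2.
Step 4. [-(2*x) = 2 or -2] flip signs both sides, so neg: 2*x = -2 or 2.
Step 5. [2*x = -2 or 2] divide by the outer 2. So div: x = -1 or 1.

Answer: x ∈ {-1, 1}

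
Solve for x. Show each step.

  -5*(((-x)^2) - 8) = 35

Step 1. [-5*(((-x)^2) - 8) = 35] leading coefficient -5: divide by -5. So div: ((-x)^2) - 8 = -7.
Step 2. [((-x)^2) - 8 = -7] peel the -8: add 8 from each side ⇒ sub: (-x)^2 = 1.
Step 3. [(-x)^2 = 1] LHS squared, RHS 1 ≥ 0: apply √ (±) ⇒ sqrt: -x = 1 or -1.
Step 4. [-x = 1 or -1] flip signs both sides. So neg: x = -1 or 1.

Answer: x ∈ {-1, 1}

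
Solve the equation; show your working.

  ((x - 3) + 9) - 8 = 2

Step 1. [((x - 3) + 9) - 8 = 2] -8 is outermost — add 8 both sides, so sub: (x - 3) + 9 = 10.
Step 2. [(x - 3) + 9 = 10] peel the +9: subtract 9 from each side, so sub: x - 3 = 1.
Step 3. [x - 3 = 1] 3 comes off first (add 3), so sub: x = 4.

Answer: x ∈ {4}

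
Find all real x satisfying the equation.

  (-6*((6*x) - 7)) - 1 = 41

Step 1. [(-6*((6*x) - 7)) - 1 = 41] add 1: x sits inside (… - 1). So sub: -6*((6*x) - 7) = 42.
Step 2. [-6*((6*x) - 7) = 42] leading coefficient -6: divide by -6. So div: (6*x) - 7 = -7.
Step 3. [(6*x) - 7 = -7] -7 is outermost — add 7 both sides, so sub: 6*x = 0.
Step 4. [6*x = 0] divide by the outer 6 ⇒ div: x = 0.

Answer: x ∈ {0}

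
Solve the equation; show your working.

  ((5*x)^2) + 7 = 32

Step 1. [((5*x)^2) + 7 = 32] subtract 7: x sits inside (… + 7), so sub: (5*x)^2 = 25.
Step 2. [(5*x)^2 = 25] √ both sides: 25 ≥ 0 gives two branches. So sqrt: 5*x = 5 or -5.
Step 3. [5*x = 5 or -5] divide by the outer 5, so div: x = 1 or -1.

Answer: x ∈ {-1, 1}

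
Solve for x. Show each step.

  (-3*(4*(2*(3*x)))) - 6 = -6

Step 1. [(-3*(4*(2*(3*x)))) - 6 = -6] add 6: x sits inside (… - 6). So sub: -3*(4*(2*(3*x))) = 0.
Step 2. [-3*(4*(2*(3*x))) = 0] -3 out front; divide by -3. So div: 4*(2*(3*x)) = 0.
Step 3. [4*(2*(3*x)) = 0] LHS = 4·(…); ÷4 both sides ⇒ div: 2*(3*x) = 0.
Step 4. [2*(3*x) = 0] LHS = 2·(…); ÷2 both sides ⇒ div: 3*x = 0.
Step 5. [3*x = 0] 3 out front; divide by 3, so div: x = 0.

Answer: x ∈ {0}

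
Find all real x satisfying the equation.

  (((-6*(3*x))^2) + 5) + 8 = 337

Step 1. [(((-6*(3*x))^2) + 5) + 8 = 337] 8 comes off first (subtract 8), so sub: ((-6*(3*x))^2) + 5 = 329.
Step 2. [((-6*(3*x))^2) + 5 = 329] peel the +5: subtract 5 from each side. So sub: (-6*(3*x))^2 = 324.
Step 3. [(-6*(3*x))^2 = 324] √ both sides: 324 ≥ 0 gives two branches, so sqrt: -6*(3*x) = 18 or -18.
Step 4. [-6*(3*x) = 18 or -18] divide by the outer -6. So div: 3*x = -3 or 3.
Step 5. [3*x = -3 or 3] leading coefficient 3: divide by 3 ⇒ div: x = -1 or 1.

Answer: x ∈ {-1, 1}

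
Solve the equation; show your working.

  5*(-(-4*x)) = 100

Step 1. [5*(-(-4*x)) = 100] divide by the outer 5. So div: -(-4*x) = 20.
Step 2. [-(-4*x) = 20] leading − — multiply by −1 ⇒ neg: -4*x = -20.
Step 3. [-4*x = -20] leading coefficient -4: divide by -4 ⇒ div: x = 5.

Answer: x ∈ {5}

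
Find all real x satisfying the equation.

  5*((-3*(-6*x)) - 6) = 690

Step 1. [5*((-3*(-6*x)) - 6) = 690] LHS = 5·(…); ÷5 both sides, so div: (-3*(-6*x)) - 6 = 138.
Step 2. [(-3*(-6*x)) - 6 = 138] common factor -3 (LHS and 138) — divide through, so factor: (-6*x) + 2 = -46.
Step 3. [(-6*x) + 2 = -46] subtract 2: x sits inside (… + 2) ⇒ sub: -6*x = -48.
Step 4. [-6*x = -48] leading coefficient -6: divide by -6 ⇒ div: x = 8.

Answer: x ∈ {8}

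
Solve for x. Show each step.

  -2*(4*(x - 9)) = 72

Step 1. [-2*(4*(x - 9)) = 72] divide by the outer -2 ⇒ div: 4*(x - 9) = -36.
Step 2. [4*(x - 9) = -36] 4 out front; divide by 4. So div: x - 9 = -9.
Step 3. [x - 9 = -9] the outer -9 inverts by adding 9, so sub: x = 0.

Answer: x ∈ {0}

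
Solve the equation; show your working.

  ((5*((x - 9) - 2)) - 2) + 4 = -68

Step 1. [((5*((x - 9) - 2)) - 2) + 4 = -68] +4 is outermost — subtract 4 both sides, so sub: (5*((x - 9) - 2)) - 2 = -72.
Step 2. [(5*((x - 9) - 2)) - 2 = -72] add 2: x sits inside (… - 2), so sub: 5*((x - 9) - 2) = -70.
Step 3. [5*((x - 9) - 2) = -70] 5·(inner) — divide through by 5, so div: (x - 9) - 2 = -14.
Step 4. [(x - 9) - 2 = -14] add 2: x sits inside (… - 2). So sub: x - 9 = -12.
Step 5. [x - 9 = -12] peel the -9: add 9 from each side, so sub: x = -3.

Answer: x ∈ {-3}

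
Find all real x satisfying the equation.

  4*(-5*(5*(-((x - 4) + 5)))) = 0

Step 1. [4*(-5*(5*(-((x - 4) + 5)))) = 0] 4·(inner) — divide through by 4, so div: -5*(5*(-((x - 4) + 5))) = 0.
Step 2. [-5*(5*(-((x - 4) + 5))) = 0] LHS = -5·(…); ÷-5 both sides, so div: 5*(-((x - 4) + 5)) = 0.
Step 3. [5*(-((x - 4) + 5)) = 0] divide by the outer 5. So div: -((x - 4) + 5) = 0.
Step 4. [-((x - 4) + 5) = 0] LHS negated; negate both sides, so neg: (x - 4) + 5 = 0.
Step 5. [(x - 4) + 5 = 0] the outer +5 inverts by subtracting 5. So sub: x - 4 = -5.
Step 6. [x - 4 = -5] the outer -4 inverts by adding 4, so sub: x = -1.

Answer: x ∈ {-1}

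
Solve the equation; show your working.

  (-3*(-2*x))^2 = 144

Step 1. [(-3*(-2*x))^2 = 144] LHS squared, RHS 144 ≥ 0: apply √ (±) ⇒ sqrt: -3*(-2*x) = 12 or -12.
Step 2. [-3*(-2*x) = 12 or -12] -3·(inner) — divide through by -3. So div: -2*x = -4 or 4.
Step 3. [-2*x = -4 or 4] divide by the outer -2, so div: x = 2 or -2.

Answer: x ∈ {-2, 2}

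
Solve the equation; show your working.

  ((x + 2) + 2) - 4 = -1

Step 1. [((x + 2) + 2) - 4 = -1] 4 comes off first (add 4). So sub: (x + 2) + 2 = 3.
Step 2. [(x + 2) + 2 = 3] subtract 2: x sits inside (… + 2). So sub: x + 2 = 1.
Step 3. [x + 2 = 1] +2 is outermost — subtract 2 both sides. So sub: x = -1.

Answer: x ∈ {-1}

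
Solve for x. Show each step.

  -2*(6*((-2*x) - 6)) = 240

Step 1. [-2*(6*((-2*x) - 6)) = 240] leading coefficient -2: divide by -2. So div: 6*((-2*x) - 6) = -120.
Step 2. [6*((-2*x) - 6) = -120] leading coefficient 6: divide by 6. So div: (-2*x) - 6 = -20.
Step 3. [(-2*x) - 6 = -20] -2 | LHS and -2 | -20: pull -2 out ⇒ factor: x + 3 = 10.
Step 4. [x + 3 = 10] the outer +3 inverts by subtracting 3, so sub: x = 7.

Answer: x ∈ {7}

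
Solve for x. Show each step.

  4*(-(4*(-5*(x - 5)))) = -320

Step 1. [4*(-(4*(-5*(x - 5)))) = -320] LHS = 4·(…); ÷4 both sides, so div: -(4*(-5*(x - 5))) = -80.
Step 2. [-(4*(-5*(x - 5))) = -80] leading − — multiply by −1, so neg: 4*(-5*(x - 5)) = 80.
Step 3. [4*(-5*(x - 5)) = 80] 4 out front; divide by 4 ⇒ div: -5*(x - 5) = 20.
Step 4. [-5*(x - 5) = 20] LHS = -5·(…); ÷-5 both sides, so div: x - 5 = -4.
Step 5. [x - 5 = -4] peel the -5: add 5 from each side. So sub: x = 1.

Answer: x ∈ {1}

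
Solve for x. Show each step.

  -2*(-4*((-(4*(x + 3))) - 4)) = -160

Step 1. [-2*(-4*((-(4*(x + 3))) - 4)) = -160] leading coefficient -2: divide by -2 ⇒ div: -4*((-(4*(x + 3))) - 4) = 80.
Step 2. [-4*((-(4*(x + 3))) - 4) = 80] divide by the outer -4, so div: (-(4*(x + 3))) - 4 = -20.
Step 3. [(-(4*(x + 3))) - 4 = -20] the outer -4 inverts by adding 4, so sub: -(4*(x + 3)) = -16.
Step 4. [-(4*(x + 3)) = -16] LHS negated; negate both sides. So neg: 4*(x + 3) = 16.
Step 5. [4*(x + 3) = 16] LHS = 4·(…); ÷4 both sides. So div: x + 3 = 4.
Step 6. [x + 3 = 4] 3 comes off first (subtract 3) ⇒ sub: x = 1.

Answer: x ∈ {1}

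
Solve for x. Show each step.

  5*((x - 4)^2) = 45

Step 1. [5*((x - 4)^2) = 45] LHS = 5·(…); ÷5 both sides, so div: (x - 4)^2 = 9.
Step 2. [(x - 4)^2 = 9] 9 ≥ 0, LHS is (·)² — take ±√ ⇒ sqrt: x - 4 = 3 or -3.
Step 3. [x - 4 = 3 or -3] peel the -4: add 4 from each side. So sub: x = 7 or 1.

Answer: x ∈ {1, 7}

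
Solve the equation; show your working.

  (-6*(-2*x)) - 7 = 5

Step 1. [(-6*(-2*x)) - 7 = 5] -7 is outermost — add 7 both sides. So sub: -6*(-2*x) = 12.
Step 2. [-6*(-2*x) = 12] leading coefficient -6: divide by -6, so div: -2*x = -2.
Step 3. [-2*x = -2] divide by the outer -2. So div: x = 1.

Answer: x ∈ {1}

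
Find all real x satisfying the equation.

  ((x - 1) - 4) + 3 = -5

Step 1. [((x - 1) - 4) + 3 = -5] 3 comes off first (subtract 3) ⇒ sub: (x - 1) - 4 = -8.
Step 2. [(x - 1) - 4 = -8] the outer -4 inverts by adding 4 ⇒ sub: x - 1 = -4.
Step 3. [x - 1 = -4] add 1: x sits inside (… - 1) ⇒ sub: x = -3.

Answer: x ∈ {-3}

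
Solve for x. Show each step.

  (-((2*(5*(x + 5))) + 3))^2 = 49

Step 1. [(-((2*(5*(x + 5))) + 3))^2 = 49] LHS squared, RHS 49 ≥ 0: apply √ (±). So sqrt: -((2*(5*(x + 5))) + 3) = 7 or -7.
Step 2. [-((2*(5*(x + 5))) + 3) = 7 or -7] LHS negated; negate both sides. So neg: (2*(5*(x + 5))) + 3 = -7 or 7.
Step 3. [(2*(5*(x + 5))) + 3 = -7 or 7] 3 comes off first (subtract 3), so sub: 2*(5*(x + 5)) = -10 or 4.
Step 4. [2*(5*(x + 5)) = -10 or 4] 2 out front; divide by 2, so div: 5*(x + 5) = -5 or 2.
Step 5. [5*(x + 5) = -5 or 2] 5 out front; divide by 5 ⇒ div: x + 5 = -1 or 2/5.
Step 6. [x + 5 = -1 or 2/5] 5 comes off first (subtract 5), so sub: x = -6 or -23/5.

Answer: x ∈ {-6, -23/5}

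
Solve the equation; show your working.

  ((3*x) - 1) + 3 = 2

Step 1. [((3*x) - 1) + 3 = 2] peel the +3: subtract 3 from each side. So sub: (3*x) - 1 = -1.
Step 2. [(3*x) - 1 = -1] 1 comes off first (add 1), so sub: 3*x = 0.
Step 3. [3*x = 0] 3 out front; divide by 3, so div: x = 0.

Answer: x ∈ {0}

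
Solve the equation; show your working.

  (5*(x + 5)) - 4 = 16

Step 1. [(5*(x + 5)) - 4 = 16] the outer -4 inverts by adding 4. So sub: 5*(x + 5) = 20.
Step 2. [5*(x + 5) = 20] 5 out front; divide by 5. So div: x + 5 = 4.
Step 3. [x + 5 = 4] the outer +5 inverts by subtracting 5. So sub: x = -1.

Answer: x ∈ {-1}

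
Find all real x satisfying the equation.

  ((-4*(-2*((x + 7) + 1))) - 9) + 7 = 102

Step 1. [((-4*(-2*((x + 7) + 1))) - 9) + 7 = 102] subtract 7: x sits inside (… + 7). So sub: (-4*(-2*((x + 7) + 1))) - 9 = 95.
Step 2. [(-4*(-2*((x + 7) + 1))) - 9 = 95] the outer -9 inverts by adding 9. So sub: -4*(-2*((x + 7) + 1)) = 104.
Step 3. [-4*(-2*((x + 7) + 1)) = 104] divide by the outer -4 ⇒ div: -2*((x + 7) + 1) = -26.
Step 4. [-2*((x + 7) + 1) = -26] -2·(inner) — divide through by -2, so div: (x + 7) + 1 = 13.
Step 5. [(x + 7) + 1 = 13] subtract 1: x sits inside (… + 1), so sub: x + 7 = 12.
Step 6. [x + 7 = 12] subtract 7: x sits inside (… + 7), so sub: x = 5.

Answer: x ∈ {5}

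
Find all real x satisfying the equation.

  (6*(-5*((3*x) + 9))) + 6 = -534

Step 1. [(6*(-5*((3*x) + 9))) + 6 = -534] the outer +6 inverts by subtracting 6, so sub: 6*(-5*((3*x) + 9)) = -540.
Step 2. [6*(-5*((3*x) + 9)) = -540] leading coefficient 6: divide by 6 ⇒ div: -5*((3*x) + 9) = -90.
Step 3. [-5*((3*x) + 9) = -90] -5·(inner) — divide through by -5, so div: (3*x) + 9 = 18.
Step 4. [(3*x) + 9 = 18] 9 comes off first (subtract 9) ⇒ sub: 3*x = 9.
Step 5. [3*x = 9] leading coefficient 3: divide by 3, so div: x = 3.

Answer: x ∈ {3}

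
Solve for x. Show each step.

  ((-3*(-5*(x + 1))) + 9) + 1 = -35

Step 1. [((-3*(-5*(x + 1))) + 9) + 1 = -35] 1 comes off first (subtract 1). So sub: (-3*(-5*(x + 1))) + 9 = -36.
Step 2. [(-3*(-5*(x + 1))) + 9 = -36] +9 is outermost — subtract 9 both sides, so sub: -3*(-5*(x + 1)) = -45.
Step 3. [-3*(-5*(x + 1)) = -45] leading coefficient -3: divide by -3. So div: -5*(x + 1) = 15.
Step 4. [-5*(x + 1) = 15] -5 out front; divide by -5 ⇒ div: x + 1 = -3.
Step 5. [x + 1 = -3] peel the +1: subtract 1 from each side ⇒ sub: x = -4.

Answer: x ∈ {-4}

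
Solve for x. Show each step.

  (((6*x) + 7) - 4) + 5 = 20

Step 1. [(((6*x) + 7) - 4) + 5 = 20] the outer +5 inverts by subtracting 5. So sub: ((6*x) + 7) - 4 = 15.
Step 2. [((6*x) + 7) - 4 = 15] the outer -4 inverts by adding 4, so sub: (6*x) + 7 = 19.
Step 3. [(6*x) + 7 = 19] peel the +7: subtract 7 from each side ⇒ sub: 6*x = 12.
Step 4. [6*x = 12] leading coefficient 6: divide by 6 ⇒ div: x = 2.

Answer: x ∈ {2}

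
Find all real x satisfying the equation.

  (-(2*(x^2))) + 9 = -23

Step 1. [(-(2*(x^2))) + 9 = -23] the outer +9 inverts by subtracting 9, so sub: -(2*(x^2)) = -32.
Step 2. [-(2*(x^2)) = -32] flip signs both sides, so neg: 2*(x^2) = 32.
Step 3. [2*(x^2) = 32] 2 out front; divide by 2. So div: x^2 = 16.
Step 4. [x^2 = 16] √ both sides: 16 ≥ 0 gives two branches. So sqrt: x = 4 or -4.

Answer: x ∈ {-4, 4}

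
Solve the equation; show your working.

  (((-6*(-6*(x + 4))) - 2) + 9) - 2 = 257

Step 1. [(((-6*(-6*(x + 4))) - 2) + 9) - 2 = 257] -2 is outermost — add 2 both sides ⇒ sub: ((-6*(-6*(x + 4))) - 2) + 9 = 259.
Step 2. [((-6*(-6*(x + 4))) - 2) + 9 = 259] subtract 9: x sits inside (… + 9) ⇒ sub: (-6*(-6*(x + 4))) - 2 = 250.
Step 3. [(-6*(-6*(x + 4))) - 2 = 250] the outer -2 inverts by adding 2. So sub: -6*(-6*(x + 4)) = 252.
Step 4. [-6*(-6*(x + 4)) = 252] LHS = -6·(…); ÷-6 both sides, so div: -6*(x + 4) = -42.
Step 5. [-6*(x + 4) = -42] LHS = -6·(…); ÷-6 both sides. So div: x + 4 = 7.
Step 6. [x + 4 = 7] subtract 4: x sits inside (… + 4) ⇒ sub: x = 3.

Answer: x ∈ {3}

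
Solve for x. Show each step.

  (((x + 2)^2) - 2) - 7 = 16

Step 1. [(((x + 2)^2) - 2) - 7 = 16] 7 comes off first (add 7), so sub: ((x + 2)^2) - 2 = 23.
Step 2. [((x + 2)^2) - 2 = 23] -2 is outermost — add 2 both sides. So sub: (x + 2)^2 = 25.
Step 3. [(x + 2)^2 = 25] √ both sides: 25 ≥ 0 gives two branches ⇒ sqrt: x + 2 = 5 or -5.
Step 4. [x + 2 = 5 or -5] 2 comes off first (subtract 2) ⇒ sub: x = 3 or -7.

Answer: x ∈ {-7, 3}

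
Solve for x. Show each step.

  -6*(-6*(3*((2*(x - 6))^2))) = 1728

Step 1. [-6*(-6*(3*((2*(x - 6))^2))) = 1728] -6 out front; divide by -6, so div: -6*(3*((2*(x - 6))^2)) = -288.
Step 2. [-6*(3*((2*(x - 6))^2)) = -288] LHS = -6·(…); ÷-6 both sides, so div: 3*((2*(x - 6))^2) = 48.
Step 3. [3*((2*(x - 6))^2) = 48] 3 out front; divide by 3, so div: (2*(x - 6))^2 = 16.
Step 4. [(2*(x - 6))^2 = 16] √ both sides: 16 ≥ 0 gives two branches, so sqrt: 2*(x - 6) = 4 or -4.
Step 5. [2*(x - 6) = 4 or -4] LHS = 2·(…); ÷2 both sides ⇒ div: x - 6 = 2 or -2.
Step 6. [x - 6 = 2 or -2] 6 comes off first (add 6) ⇒ sub: x = 8 or 4.

Answer: x ∈ {4, 8}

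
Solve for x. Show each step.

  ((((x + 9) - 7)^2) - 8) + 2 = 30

Step 1. [((((x + 9) - 7)^2) - 8) + 2 = 30] subtract 2: x sits inside (… + 2), so sub: (((x + 9) - 7)^2) - 8 = 28.
Step 2. [(((x + 9) - 7)^2) - 8 = 28] 8 comes off first (add 8), so sub: ((x + 9) - 7)^2 = 36.
Step 3. [((x + 9) - 7)^2 = 36] LHS squared, RHS 36 ≥ 0: apply √ (±), so sqrt: (x + 9) - 7 = 6 or -6.
Step 4. [(x + 9) - 7 = 6 or -6] -7 is outermost — add 7 both sides. So sub: x + 9 = 13 or 1.
Step 5. [x + 9 = 13 or 1] 9 comes off first (subtract 9). So sub: x = 4 or -8.

Answer: x ∈ {-8, 4}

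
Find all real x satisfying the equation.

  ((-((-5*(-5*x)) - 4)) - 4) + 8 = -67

Step 1. [((-((-5*(-5*x)) - 4)) - 4) + 8 = -67] +8 is outermost — subtract 8 both sides ⇒ sub: (-((-5*(-5*x)) - 4)) - 4 = -75.
Step 2. [(-((-5*(-5*x)) - 4)) - 4 = -75] the outer -4 inverts by adding 4. So sub: -((-5*(-5*x)) - 4) = -71.
Step 3. [-((-5*(-5*x)) - 4) = -71] LHS negated; negate both sides. So neg: (-5*(-5*x)) - 4 = 71.
Step 4. [(-5*(-5*x)) - 4 = 71] peel the -4: add 4 from each side, so sub: -5*(-5*x) = 75.
Step 5. [-5*(-5*x) = 75] -5·(inner) — divide through by -5. So div: -5*x = -15.
Step 6. [-5*x = -15] LHS = -5·(…); ÷-5 both sides. So div: x = 3.

Answer: x ∈ {3}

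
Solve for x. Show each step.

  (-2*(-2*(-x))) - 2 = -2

Step 1. [(-2*(-2*(-x))) - 2 = -2] -2 | LHS and -2 | -2: pull -2 out. So factor: (-2*(-x)) + 1 = 1.
Step 2. [(-2*(-x)) + 1 = 1] the outer +1 inverts by subtracting 1 ⇒ sub: -2*(-x) = 0.
Step 3. [-2*(-x) = 0] LHS = -2·(…); ÷-2 both sides, so div: -x = 0.
Step 4. [-x = 0] leading − — multiply by −1. So neg: x = 0.

Answer: x ∈ {0}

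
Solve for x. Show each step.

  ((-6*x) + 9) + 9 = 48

Step 1. [((-6*x) + 9) + 9 = 48] peel the +9: subtract 9 from each side ⇒ sub: (-6*x) + 9 = 39.
Step 2. [(-6*x) + 9 = 39] subtract 9: x sits inside (… + 9). So sub: -6*x = 30.
Step 3. [-6*x = 30] LHS = -6·(…); ÷-6 both sides ⇒ div: x = -5.

Answer: x ∈ {-5}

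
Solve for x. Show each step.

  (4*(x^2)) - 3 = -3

Step 1. [(4*(x^2)) - 3 = -3] add 3: x sits inside (… - 3). So sub: 4*(x^2) = 0.
Step 2. [4*(x^2) = 0] divide by the outer 4. So div: x^2 = 0.
Step 3. [x^2 = 0] LHS squared, RHS 0 ≥ 0: apply √ (±) ⇒ sqrt: x = 0.

Answer: x ∈ {0}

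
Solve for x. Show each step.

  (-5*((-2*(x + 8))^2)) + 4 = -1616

Step 1. [(-5*((-2*(x + 8))^2)) + 4 = -1616] +4 is outermost — subtract 4 both sides. So sub: -5*((-2*(x + 8))^2) = -1620.
Step 2. [-5*((-2*(x + 8))^2) = -1620] LHS = -5·(…); ÷-5 both sides, so div: (-2*(x + 8))^2 = 324.
Step 3. [(-2*(x + 8))^2 = 324] 324 ≥ 0, LHS is (·)² — take ±√. So sqrt: -2*(x + 8) = 18 or -18.
Step 4. [-2*(x + 8) = 18 or -18] divide by the outer -2. So div: x + 8 = -9 or 9.
Step 5. [x + 8 = -9 or 9] 8 comes off first (subtract 8) ⇒ sub: x = -17 or 1.

Answer: x ∈ {-17, 1}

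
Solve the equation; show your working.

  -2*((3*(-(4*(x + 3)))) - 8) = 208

Step 1. [-2*((3*(-(4*(x + 3)))) - 8) = 208] -2 out front; divide by -2 ⇒ div: (3*(-(4*(x + 3)))) - 8 = -104.
Step 2. [(3*(-(4*(x + 3)))) - 8 = -104] peel the -8: add 8 from each side. So sub: 3*(-(4*(x + 3))) = -96.
Step 3. [3*(-(4*(x + 3))) = -96] 3 out front; divide by 3 ⇒ div: -(4*(x + 3)) = -32.
Step 4. [-(4*(x + 3)) = -32] flip signs both sides, so neg: 4*(x + 3) = 32.
Step 5. [4*(x + 3) = 32] divide by the outer 4. So div: x + 3 = 8.
Step 6. [x + 3 = 8] 3 comes off first (subtract 3). So sub: x = 5.

Answer: x ∈ {5}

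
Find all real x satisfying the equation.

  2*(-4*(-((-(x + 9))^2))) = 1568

Step 1. [2*(-4*(-((-(x + 9))^2))) = 1568] divide by the outer 2, so div: -4*(-((-(x + 9))^2)) = 784.
Step 2. [-4*(-((-(x + 9))^2)) = 784] divide by the outer -4, so div: -((-(x + 9))^2) = -196.
Step 3. [-((-(x + 9))^2) = -196] leading − — multiply by −1. So neg: (-(x + 9))^2 = 196.
Step 4. [(-(x + 9))^2 = 196] 196 ≥ 0, LHS is (·)² — take ±√, so sqrt: -(x + 9) = 14 or -14.
Step 5. [-(x + 9) = 14 or -14] LHS negated; negate both sides, so neg: x + 9 = -14 or 14.
Step 6. [x + 9 = -14 or 14] subtract 9: x sits inside (… + 9) ⇒ sub: x = -23 or 5.

Answer: x ∈ {-23, 5}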